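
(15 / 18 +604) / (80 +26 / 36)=10887 / 1453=7.49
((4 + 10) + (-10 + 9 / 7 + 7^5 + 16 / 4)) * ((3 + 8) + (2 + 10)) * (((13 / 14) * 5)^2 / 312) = 146652025 / 5488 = 26722.31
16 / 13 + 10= 146 / 13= 11.23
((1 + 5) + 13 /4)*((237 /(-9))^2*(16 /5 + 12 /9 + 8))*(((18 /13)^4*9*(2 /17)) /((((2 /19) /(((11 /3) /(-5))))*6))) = -4409570711304 /12138425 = -363273.71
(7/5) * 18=126/5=25.20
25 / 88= 0.28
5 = 5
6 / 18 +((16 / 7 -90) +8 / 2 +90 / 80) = -13819 / 168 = -82.26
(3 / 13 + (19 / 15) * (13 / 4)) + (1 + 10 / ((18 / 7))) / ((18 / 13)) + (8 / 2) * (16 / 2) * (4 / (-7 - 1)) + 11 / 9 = -145303 / 21060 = -6.90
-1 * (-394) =394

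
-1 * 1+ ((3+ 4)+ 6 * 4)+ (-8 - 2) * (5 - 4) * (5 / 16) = 215 / 8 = 26.88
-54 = -54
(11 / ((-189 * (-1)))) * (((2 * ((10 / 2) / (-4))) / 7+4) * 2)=187 / 441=0.42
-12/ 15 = -4/ 5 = -0.80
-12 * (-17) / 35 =5.83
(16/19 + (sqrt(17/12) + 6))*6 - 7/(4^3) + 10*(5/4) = sqrt(51) + 64987/1216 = 60.58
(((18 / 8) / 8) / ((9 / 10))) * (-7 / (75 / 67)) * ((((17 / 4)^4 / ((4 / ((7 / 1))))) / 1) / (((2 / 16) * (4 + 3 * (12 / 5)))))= -39171349 / 49152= -796.94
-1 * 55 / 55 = -1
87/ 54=29/ 18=1.61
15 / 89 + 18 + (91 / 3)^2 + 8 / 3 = 753698 / 801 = 940.95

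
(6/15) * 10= 4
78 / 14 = 39 / 7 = 5.57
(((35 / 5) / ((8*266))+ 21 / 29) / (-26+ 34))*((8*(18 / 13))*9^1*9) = 4675077 / 57304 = 81.58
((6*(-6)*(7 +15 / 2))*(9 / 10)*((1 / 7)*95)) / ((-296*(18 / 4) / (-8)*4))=-9.57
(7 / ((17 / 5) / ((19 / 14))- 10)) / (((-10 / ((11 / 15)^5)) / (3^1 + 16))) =406975877 / 1081350000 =0.38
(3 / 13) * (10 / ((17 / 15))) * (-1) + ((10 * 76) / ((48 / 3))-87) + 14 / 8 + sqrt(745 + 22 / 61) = -35171 / 884 + sqrt(2773487) / 61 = -12.48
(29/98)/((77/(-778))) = -11281/3773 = -2.99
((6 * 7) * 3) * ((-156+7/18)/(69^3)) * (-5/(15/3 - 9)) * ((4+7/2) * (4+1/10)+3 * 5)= -5980135/1752048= -3.41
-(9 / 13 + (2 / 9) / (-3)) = -217 / 351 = -0.62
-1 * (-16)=16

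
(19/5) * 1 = 19/5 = 3.80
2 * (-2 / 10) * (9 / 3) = -6 / 5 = -1.20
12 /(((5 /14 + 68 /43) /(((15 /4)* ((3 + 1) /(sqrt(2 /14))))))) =36120* sqrt(7) /389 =245.67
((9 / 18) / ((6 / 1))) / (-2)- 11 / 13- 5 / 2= -1057 / 312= -3.39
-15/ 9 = -5/ 3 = -1.67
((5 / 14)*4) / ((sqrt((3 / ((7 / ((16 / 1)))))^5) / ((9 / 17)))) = 35*sqrt(21) / 26112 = 0.01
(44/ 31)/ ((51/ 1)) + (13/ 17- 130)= -129.21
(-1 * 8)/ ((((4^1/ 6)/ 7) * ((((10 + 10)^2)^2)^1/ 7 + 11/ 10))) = -1960/ 533359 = -0.00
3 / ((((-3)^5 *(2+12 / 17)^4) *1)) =-83521 / 362673936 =-0.00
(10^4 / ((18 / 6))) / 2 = 5000 / 3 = 1666.67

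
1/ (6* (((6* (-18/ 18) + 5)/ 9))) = -3/ 2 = -1.50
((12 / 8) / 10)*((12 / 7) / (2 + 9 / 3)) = 9 / 175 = 0.05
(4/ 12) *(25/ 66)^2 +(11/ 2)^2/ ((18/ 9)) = 396557/ 26136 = 15.17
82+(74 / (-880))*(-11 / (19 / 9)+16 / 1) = 81.09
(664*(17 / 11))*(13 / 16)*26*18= 390205.64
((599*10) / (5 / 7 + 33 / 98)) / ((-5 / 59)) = -6926836 / 103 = -67250.83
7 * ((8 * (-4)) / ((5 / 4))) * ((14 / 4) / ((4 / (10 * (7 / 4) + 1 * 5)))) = -3528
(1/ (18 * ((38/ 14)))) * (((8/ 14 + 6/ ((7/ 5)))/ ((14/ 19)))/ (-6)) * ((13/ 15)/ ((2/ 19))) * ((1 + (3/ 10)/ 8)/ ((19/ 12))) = -18343/ 151200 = -0.12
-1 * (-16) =16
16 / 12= 4 / 3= 1.33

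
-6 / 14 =-3 / 7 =-0.43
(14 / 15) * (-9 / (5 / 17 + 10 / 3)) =-2142 / 925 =-2.32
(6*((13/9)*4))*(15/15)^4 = 104/3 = 34.67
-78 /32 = -39 /16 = -2.44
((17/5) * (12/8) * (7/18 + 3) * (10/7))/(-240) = -1037/10080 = -0.10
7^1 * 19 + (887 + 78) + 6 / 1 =1104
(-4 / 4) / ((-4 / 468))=117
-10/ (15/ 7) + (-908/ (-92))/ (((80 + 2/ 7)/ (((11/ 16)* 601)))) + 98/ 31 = 947999507/ 19233888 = 49.29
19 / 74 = 0.26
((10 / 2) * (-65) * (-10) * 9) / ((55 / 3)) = 1595.45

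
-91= -91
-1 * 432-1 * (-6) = -426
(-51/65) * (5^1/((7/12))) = -612/91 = -6.73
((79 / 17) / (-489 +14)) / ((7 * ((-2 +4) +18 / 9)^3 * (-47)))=79 / 170027200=0.00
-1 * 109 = -109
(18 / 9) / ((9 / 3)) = 2 / 3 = 0.67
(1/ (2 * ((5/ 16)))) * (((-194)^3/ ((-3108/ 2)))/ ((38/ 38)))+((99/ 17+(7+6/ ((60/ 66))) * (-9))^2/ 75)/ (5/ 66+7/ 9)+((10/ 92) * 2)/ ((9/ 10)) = 12650768325322448/ 1636570333125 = 7730.05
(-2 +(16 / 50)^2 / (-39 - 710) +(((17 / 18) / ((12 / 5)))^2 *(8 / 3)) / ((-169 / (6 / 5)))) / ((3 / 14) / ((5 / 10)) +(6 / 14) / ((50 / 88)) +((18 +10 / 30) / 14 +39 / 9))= -462095725081 / 1574650461150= -0.29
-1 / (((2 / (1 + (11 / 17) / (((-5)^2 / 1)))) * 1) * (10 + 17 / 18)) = -3924 / 83725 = -0.05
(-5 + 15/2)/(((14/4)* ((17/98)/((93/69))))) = 2170/391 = 5.55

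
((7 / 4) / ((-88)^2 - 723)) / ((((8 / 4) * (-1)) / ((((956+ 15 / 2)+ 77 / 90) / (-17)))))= 10849 / 1534590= 0.01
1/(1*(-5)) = -1/5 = -0.20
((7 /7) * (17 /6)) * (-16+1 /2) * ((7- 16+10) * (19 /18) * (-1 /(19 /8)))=527 /27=19.52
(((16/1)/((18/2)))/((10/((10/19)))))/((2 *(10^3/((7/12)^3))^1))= 343/36936000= 0.00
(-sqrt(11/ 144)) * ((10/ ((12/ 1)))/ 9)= -5 * sqrt(11)/ 648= -0.03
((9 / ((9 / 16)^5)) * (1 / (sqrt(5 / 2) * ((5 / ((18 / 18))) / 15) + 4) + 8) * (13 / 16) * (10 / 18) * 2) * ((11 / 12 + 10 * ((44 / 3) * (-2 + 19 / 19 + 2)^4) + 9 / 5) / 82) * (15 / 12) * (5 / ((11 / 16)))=19643.80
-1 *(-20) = 20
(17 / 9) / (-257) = -17 / 2313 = -0.01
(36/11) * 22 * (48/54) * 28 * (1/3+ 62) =335104/3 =111701.33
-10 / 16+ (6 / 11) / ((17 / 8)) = -551 / 1496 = -0.37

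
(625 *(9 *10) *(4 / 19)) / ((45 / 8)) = 2105.26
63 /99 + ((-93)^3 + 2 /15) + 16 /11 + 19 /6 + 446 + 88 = -88419937 /110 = -803817.61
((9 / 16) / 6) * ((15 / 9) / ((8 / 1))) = 5 / 256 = 0.02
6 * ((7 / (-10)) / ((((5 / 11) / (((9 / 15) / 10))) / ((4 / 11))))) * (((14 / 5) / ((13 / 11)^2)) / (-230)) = 106722 / 60734375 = 0.00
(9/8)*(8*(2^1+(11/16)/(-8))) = 2205/128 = 17.23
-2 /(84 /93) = -31 /14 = -2.21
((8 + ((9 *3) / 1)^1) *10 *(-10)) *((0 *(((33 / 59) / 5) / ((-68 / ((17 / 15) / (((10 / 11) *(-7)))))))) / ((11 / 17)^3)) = 0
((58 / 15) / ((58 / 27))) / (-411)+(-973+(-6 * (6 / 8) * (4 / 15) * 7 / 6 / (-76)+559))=-21552109 / 52060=-413.99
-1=-1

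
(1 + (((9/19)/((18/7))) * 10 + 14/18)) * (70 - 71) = -619/171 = -3.62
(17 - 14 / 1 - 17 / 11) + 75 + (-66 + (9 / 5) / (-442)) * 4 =-2279813 / 12155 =-187.56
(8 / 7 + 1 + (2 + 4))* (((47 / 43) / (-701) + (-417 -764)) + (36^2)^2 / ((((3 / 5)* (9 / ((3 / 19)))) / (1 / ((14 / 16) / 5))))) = 3361040366130 / 1477007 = 2275575.11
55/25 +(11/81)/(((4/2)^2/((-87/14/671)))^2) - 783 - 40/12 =-4529297405971/5776182720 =-784.13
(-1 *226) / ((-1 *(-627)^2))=226 / 393129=0.00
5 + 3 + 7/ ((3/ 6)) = 22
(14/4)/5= 7/10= 0.70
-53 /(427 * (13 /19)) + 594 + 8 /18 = 29688787 /49959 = 594.26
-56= -56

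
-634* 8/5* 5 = -5072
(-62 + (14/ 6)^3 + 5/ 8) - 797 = -182665/ 216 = -845.67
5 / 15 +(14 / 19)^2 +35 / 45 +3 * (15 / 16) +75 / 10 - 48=-1873163 / 51984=-36.03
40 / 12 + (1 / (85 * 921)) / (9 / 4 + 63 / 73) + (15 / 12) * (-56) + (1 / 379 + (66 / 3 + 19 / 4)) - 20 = -6463535370923 / 107880174540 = -59.91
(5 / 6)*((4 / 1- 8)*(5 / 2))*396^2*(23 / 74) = -15028200 / 37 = -406167.57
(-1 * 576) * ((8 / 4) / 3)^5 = -2048 / 27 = -75.85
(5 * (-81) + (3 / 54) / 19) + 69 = -114911 / 342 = -336.00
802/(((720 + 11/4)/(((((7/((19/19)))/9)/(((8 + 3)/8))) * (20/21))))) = 513280/858627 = 0.60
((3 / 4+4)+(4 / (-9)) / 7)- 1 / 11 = 12739 / 2772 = 4.60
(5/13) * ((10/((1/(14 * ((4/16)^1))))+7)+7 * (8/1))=490/13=37.69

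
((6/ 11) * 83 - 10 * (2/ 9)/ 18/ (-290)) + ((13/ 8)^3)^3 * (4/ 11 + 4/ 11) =44536174407785/ 433506484224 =102.73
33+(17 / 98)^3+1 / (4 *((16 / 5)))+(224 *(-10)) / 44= -1476415553 / 82824896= -17.83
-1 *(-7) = 7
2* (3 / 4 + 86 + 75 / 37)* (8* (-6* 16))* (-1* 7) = 35317632 / 37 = 954530.59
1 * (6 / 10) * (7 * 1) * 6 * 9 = 226.80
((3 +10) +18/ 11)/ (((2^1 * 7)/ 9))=207/ 22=9.41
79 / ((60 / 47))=3713 / 60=61.88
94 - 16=78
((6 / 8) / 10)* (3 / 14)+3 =1689 / 560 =3.02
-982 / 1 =-982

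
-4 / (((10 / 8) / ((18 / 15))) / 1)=-96 / 25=-3.84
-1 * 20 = -20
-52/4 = -13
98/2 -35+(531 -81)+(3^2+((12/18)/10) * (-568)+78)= 513.13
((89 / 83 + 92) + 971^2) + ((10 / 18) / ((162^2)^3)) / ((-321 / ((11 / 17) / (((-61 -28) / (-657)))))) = 942934.07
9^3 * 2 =1458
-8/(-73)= 8/73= 0.11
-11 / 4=-2.75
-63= -63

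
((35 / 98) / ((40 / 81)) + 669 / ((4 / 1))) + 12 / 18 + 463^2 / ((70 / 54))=278105539 / 1680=165539.01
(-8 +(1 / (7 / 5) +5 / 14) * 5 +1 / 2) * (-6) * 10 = 900 / 7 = 128.57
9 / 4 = 2.25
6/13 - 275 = -3569/13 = -274.54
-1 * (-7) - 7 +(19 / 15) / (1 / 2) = 38 / 15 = 2.53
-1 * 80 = -80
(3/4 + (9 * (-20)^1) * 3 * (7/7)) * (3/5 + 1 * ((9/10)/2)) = -45297/80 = -566.21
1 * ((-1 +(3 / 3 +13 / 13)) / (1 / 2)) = 2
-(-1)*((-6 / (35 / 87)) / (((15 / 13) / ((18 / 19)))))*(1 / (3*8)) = -3393 / 6650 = -0.51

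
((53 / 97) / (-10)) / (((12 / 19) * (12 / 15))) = -1007 / 9312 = -0.11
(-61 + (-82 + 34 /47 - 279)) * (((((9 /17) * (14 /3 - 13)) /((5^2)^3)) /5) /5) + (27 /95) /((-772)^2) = 26907798321 /5654770690000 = 0.00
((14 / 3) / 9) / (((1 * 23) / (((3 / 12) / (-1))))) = -0.01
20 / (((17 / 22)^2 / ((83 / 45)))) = 61.78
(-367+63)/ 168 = -38/ 21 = -1.81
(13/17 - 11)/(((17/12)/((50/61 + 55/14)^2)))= -162.89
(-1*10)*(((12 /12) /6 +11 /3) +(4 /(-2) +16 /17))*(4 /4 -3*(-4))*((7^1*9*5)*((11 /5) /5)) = -849849 /17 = -49991.12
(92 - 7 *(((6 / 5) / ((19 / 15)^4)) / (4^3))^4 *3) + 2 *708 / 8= 269.00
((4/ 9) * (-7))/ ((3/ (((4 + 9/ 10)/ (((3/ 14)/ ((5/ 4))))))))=-2401/ 81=-29.64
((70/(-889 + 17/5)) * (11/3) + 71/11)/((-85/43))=-19367501/6210270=-3.12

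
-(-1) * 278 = 278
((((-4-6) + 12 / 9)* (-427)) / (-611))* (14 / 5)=-11956 / 705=-16.96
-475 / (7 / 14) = -950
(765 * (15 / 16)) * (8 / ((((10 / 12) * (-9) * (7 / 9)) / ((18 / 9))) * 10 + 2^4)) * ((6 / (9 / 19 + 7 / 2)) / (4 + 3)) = -7848900 / 83503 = -94.00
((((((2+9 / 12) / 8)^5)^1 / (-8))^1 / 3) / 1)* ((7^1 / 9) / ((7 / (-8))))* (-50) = -4026275 / 452984832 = -0.01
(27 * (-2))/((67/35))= -1890/67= -28.21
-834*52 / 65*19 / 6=-10564 / 5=-2112.80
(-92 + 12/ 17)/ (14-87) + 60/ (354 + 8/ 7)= 2189746/ 1542563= 1.42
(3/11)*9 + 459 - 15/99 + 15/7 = 107056/231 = 463.45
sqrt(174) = 13.19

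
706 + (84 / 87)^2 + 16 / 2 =714.93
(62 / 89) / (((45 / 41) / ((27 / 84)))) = 1271 / 6230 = 0.20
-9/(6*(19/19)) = -3/2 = -1.50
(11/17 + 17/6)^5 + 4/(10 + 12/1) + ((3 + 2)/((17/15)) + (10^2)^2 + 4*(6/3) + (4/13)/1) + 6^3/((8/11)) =10820.57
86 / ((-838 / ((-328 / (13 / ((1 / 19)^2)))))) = 14104 / 1966367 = 0.01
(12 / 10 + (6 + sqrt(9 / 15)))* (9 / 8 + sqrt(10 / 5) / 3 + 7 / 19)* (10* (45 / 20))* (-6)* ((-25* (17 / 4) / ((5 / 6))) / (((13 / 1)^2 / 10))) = 11475* (sqrt(15) + 36)* (152* sqrt(2) + 681) / 25688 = 15958.42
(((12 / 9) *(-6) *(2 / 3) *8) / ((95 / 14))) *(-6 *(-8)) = -28672 / 95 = -301.81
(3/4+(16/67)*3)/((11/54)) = 10611/1474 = 7.20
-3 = -3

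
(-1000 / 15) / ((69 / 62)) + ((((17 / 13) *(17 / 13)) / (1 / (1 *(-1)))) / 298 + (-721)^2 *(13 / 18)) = 652220033576 / 1737489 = 375380.81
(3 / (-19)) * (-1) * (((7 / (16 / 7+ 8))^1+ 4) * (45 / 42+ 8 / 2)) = 23927 / 6384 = 3.75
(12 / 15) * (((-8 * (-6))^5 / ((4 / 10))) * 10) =5096079360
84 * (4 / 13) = 336 / 13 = 25.85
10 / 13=0.77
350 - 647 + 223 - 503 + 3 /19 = -10960 /19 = -576.84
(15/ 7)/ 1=15/ 7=2.14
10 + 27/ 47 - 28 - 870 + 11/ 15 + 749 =-97073/ 705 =-137.69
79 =79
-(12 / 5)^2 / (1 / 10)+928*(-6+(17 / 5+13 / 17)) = -149664 / 85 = -1760.75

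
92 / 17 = 5.41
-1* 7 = -7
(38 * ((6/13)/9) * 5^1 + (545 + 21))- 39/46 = 1031363/1794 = 574.90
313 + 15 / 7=2206 / 7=315.14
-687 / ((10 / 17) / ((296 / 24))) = -14404.10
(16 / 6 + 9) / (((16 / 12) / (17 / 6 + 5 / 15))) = 665 / 24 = 27.71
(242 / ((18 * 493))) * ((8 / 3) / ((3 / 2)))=0.05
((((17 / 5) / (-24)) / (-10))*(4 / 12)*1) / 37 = 17 / 133200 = 0.00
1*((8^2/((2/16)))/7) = 512/7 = 73.14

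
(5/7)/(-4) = -5/28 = -0.18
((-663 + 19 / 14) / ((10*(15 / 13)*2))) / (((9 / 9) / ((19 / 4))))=-2287961 / 16800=-136.19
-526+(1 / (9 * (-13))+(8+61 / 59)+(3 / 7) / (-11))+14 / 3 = -272328283 / 531531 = -512.35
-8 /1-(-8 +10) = -10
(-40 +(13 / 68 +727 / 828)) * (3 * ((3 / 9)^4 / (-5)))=54799 / 190026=0.29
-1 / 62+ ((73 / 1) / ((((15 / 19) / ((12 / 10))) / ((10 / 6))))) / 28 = 21446 / 3255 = 6.59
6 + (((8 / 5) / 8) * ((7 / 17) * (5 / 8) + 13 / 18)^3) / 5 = 276788797199 / 45844185600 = 6.04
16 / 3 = 5.33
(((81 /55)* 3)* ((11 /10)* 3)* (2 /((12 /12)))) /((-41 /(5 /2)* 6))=-0.30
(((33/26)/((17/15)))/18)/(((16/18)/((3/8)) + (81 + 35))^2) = 40095/9029543744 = 0.00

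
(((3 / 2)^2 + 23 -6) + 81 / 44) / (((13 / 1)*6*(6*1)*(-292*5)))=-29 / 939510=-0.00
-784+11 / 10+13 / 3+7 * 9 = -21467 / 30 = -715.57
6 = 6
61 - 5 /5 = 60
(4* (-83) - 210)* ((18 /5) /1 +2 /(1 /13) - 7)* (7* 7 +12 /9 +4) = -9983098 /15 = -665539.87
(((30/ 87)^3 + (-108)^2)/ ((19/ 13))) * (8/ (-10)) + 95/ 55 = -162675275167/ 25486505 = -6382.80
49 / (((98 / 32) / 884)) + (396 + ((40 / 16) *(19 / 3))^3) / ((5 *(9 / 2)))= 69682751 / 4860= 14338.01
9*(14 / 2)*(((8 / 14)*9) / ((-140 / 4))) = -324 / 35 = -9.26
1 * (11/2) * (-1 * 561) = -6171/2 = -3085.50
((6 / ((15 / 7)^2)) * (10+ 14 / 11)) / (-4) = -3038 / 825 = -3.68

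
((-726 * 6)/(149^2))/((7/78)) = -2.19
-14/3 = -4.67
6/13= 0.46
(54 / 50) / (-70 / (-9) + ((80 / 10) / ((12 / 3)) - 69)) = -243 / 13325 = -0.02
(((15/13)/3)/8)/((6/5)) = 25/624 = 0.04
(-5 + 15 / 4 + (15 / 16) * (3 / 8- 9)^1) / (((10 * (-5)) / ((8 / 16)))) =0.09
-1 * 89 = -89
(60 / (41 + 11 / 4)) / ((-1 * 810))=-8 / 4725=-0.00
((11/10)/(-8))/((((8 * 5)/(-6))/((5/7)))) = 33/2240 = 0.01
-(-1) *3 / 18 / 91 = 0.00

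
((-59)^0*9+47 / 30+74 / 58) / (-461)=-10303 / 401070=-0.03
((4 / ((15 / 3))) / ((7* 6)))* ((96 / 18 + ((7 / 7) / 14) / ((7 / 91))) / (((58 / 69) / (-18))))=-18147 / 7105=-2.55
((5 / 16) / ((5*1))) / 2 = 1 / 32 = 0.03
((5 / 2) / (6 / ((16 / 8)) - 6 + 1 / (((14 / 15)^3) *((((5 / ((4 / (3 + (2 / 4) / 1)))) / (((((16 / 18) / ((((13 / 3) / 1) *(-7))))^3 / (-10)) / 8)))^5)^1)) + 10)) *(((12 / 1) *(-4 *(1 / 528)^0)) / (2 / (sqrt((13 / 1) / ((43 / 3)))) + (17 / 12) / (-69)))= -3190075432335098598726436944282909468655700025900000000 *sqrt(1677) / 16002015444508226125025112396265744333734174796081942723 - 1277185997366044909997359718635005421327734974137500000 / 16002015444508226125025112396265744333734174796081942723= -8.24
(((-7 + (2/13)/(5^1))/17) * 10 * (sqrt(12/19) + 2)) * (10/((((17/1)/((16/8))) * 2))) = -18120/3757 - 18120 * sqrt(57)/71383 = -6.74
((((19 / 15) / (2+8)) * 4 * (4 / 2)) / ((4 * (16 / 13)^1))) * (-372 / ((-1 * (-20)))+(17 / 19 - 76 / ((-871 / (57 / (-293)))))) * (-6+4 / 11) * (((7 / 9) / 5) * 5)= 15.99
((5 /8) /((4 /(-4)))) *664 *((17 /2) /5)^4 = -6932243 /2000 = -3466.12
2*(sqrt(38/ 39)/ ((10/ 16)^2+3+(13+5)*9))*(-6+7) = 128*sqrt(1482)/ 412815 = 0.01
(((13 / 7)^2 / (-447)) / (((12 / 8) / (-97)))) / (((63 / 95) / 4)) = 12458680 / 4139667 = 3.01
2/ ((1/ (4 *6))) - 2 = 46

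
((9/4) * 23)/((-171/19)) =-23/4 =-5.75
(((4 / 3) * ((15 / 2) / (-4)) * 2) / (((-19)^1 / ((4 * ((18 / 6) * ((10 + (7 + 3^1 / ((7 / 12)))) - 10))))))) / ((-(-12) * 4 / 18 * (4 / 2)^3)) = 3825 / 2128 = 1.80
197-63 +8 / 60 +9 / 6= 4069 / 30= 135.63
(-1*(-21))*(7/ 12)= 49/ 4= 12.25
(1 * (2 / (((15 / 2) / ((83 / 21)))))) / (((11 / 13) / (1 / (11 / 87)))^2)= 47186828 / 512435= 92.08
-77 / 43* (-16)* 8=9856 / 43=229.21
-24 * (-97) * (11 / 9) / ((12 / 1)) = 2134 / 9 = 237.11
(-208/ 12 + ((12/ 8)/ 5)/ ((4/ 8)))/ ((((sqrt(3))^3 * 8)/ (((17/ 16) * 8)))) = -4267 * sqrt(3)/ 2160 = -3.42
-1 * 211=-211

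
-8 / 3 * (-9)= 24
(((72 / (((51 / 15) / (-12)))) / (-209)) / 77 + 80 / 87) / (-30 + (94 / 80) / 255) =-4452464000 / 142787347241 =-0.03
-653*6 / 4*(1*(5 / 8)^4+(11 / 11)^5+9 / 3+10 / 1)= -13862.46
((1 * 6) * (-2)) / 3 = -4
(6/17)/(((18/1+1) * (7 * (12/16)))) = 8/2261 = 0.00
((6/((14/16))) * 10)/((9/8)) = 1280/21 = 60.95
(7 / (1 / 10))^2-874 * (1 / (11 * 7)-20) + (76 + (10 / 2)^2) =22469.65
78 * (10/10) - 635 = -557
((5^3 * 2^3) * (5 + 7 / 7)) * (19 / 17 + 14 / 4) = 471000 / 17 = 27705.88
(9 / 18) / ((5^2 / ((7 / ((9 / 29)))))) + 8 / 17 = 7051 / 7650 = 0.92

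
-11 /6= -1.83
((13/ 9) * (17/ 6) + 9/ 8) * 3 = 1127/ 72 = 15.65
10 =10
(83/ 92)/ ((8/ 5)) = 415/ 736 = 0.56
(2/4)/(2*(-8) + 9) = -1/14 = -0.07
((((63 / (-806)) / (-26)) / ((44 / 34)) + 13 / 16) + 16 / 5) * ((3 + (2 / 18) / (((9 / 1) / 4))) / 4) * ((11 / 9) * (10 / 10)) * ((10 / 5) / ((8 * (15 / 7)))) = 820593109 / 1880236800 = 0.44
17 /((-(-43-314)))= 0.05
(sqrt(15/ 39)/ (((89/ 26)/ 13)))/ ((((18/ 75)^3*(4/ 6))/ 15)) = 1015625*sqrt(65)/ 2136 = 3833.44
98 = 98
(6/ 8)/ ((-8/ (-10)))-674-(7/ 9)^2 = -873073/ 1296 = -673.67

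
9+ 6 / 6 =10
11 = 11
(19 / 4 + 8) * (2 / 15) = 17 / 10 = 1.70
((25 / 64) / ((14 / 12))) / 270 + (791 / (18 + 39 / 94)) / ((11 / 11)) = 99934661 / 2326464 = 42.96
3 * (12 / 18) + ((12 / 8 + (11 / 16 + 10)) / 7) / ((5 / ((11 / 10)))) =2669 / 1120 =2.38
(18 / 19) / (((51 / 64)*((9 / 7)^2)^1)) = 6272 / 8721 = 0.72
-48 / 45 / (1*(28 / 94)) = -376 / 105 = -3.58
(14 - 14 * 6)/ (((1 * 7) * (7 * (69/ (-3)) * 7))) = 10/ 1127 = 0.01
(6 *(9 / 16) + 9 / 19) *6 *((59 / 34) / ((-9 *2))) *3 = -6.68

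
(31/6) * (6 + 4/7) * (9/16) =2139/112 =19.10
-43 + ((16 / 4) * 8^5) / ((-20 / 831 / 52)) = -1415971031 / 5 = -283194206.20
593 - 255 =338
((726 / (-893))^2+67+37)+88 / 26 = 1120090792 / 10366837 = 108.05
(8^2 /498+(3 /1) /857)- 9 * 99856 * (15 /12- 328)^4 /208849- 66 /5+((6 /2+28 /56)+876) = -174883649660672165064037 /3565353172560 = -49050862900.94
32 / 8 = 4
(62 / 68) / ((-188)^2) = 31 / 1201696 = 0.00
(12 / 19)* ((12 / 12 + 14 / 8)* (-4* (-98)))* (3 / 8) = 4851 / 19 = 255.32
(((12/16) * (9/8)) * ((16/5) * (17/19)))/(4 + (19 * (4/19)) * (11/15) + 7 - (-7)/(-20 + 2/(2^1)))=1377/7732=0.18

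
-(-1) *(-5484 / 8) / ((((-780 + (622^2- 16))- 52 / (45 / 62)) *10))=-12339 / 69482944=-0.00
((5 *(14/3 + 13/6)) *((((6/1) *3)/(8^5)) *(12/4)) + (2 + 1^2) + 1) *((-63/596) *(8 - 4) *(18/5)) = -75363939/12206080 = -6.17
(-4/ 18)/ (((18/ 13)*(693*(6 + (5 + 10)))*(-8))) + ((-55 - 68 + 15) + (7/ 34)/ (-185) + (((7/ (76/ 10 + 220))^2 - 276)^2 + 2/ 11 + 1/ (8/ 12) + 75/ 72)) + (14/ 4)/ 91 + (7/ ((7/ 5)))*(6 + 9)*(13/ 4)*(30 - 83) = 5104511555860156412262073001/ 80829631440793249494480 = 63151.49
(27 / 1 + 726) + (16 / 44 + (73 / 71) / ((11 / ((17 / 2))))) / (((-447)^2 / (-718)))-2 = 13021502572 / 17338981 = 751.00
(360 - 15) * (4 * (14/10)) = 1932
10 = 10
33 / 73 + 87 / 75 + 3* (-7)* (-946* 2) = 39733.61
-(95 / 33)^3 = -857375 / 35937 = -23.86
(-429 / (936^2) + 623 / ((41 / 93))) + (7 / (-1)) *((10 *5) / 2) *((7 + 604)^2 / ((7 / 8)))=-68766218599555 / 921024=-74662786.85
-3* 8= -24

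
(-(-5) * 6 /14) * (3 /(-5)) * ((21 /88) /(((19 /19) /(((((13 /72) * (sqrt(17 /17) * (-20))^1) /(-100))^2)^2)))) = -28561 /54743040000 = -0.00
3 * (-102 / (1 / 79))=-24174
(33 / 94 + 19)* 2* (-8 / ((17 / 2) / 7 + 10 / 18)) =-174.94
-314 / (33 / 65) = -20410 / 33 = -618.48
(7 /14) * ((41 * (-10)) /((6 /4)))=-410 /3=-136.67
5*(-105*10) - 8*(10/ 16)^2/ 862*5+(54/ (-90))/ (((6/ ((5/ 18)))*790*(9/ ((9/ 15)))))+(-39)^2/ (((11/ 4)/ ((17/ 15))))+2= -18692778209117/ 4045021200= -4621.18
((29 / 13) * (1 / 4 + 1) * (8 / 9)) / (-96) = -145 / 5616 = -0.03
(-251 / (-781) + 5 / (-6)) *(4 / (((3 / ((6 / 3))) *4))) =-2399 / 7029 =-0.34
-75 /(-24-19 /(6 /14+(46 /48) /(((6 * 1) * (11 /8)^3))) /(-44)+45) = -4108900 /1198771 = -3.43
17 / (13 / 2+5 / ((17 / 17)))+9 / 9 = 57 / 23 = 2.48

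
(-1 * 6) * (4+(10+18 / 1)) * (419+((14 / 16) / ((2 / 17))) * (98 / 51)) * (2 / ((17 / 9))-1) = -83192 / 17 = -4893.65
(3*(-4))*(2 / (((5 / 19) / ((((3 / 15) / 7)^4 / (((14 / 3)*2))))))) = -342 / 52521875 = -0.00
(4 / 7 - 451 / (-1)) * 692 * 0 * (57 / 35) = 0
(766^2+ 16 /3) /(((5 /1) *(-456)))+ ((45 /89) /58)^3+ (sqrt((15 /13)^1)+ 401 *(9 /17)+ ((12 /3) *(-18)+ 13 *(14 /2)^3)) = sqrt(195) /13+ 8680667473146505447 /1999258894059480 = 4343.02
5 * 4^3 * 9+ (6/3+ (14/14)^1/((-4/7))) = 11521/4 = 2880.25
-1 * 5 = -5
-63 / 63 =-1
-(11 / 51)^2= -121 / 2601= -0.05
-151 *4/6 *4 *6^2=-14496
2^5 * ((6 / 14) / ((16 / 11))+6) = 1410 / 7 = 201.43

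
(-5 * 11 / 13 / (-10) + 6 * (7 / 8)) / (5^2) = 59 / 260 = 0.23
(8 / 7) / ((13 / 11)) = 88 / 91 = 0.97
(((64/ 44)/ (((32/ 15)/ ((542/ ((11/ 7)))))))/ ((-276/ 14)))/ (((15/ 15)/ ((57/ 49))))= -77235/ 5566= -13.88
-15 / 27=-5 / 9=-0.56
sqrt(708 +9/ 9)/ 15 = sqrt(709)/ 15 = 1.78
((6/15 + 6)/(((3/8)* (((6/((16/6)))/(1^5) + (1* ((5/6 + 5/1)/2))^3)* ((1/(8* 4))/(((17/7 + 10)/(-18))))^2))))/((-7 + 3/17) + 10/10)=-59965964288/1134236565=-52.87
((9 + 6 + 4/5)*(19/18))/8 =1501/720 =2.08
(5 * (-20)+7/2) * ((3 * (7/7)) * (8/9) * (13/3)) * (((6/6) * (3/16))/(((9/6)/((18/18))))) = -139.39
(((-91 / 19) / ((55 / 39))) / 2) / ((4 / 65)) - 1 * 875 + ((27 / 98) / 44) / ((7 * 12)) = -902.59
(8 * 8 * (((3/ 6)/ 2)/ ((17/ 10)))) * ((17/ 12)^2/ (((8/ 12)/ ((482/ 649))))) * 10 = 409700/ 1947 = 210.43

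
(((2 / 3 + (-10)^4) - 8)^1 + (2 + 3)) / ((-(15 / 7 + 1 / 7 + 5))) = -209951 / 153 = -1372.23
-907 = -907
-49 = -49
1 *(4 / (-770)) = -2 / 385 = -0.01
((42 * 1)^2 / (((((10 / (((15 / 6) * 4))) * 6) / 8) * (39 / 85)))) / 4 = 16660 / 13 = 1281.54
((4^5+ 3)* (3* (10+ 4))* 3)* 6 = 776412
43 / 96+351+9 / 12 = 33811 / 96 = 352.20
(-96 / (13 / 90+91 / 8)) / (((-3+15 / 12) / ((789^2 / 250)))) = 8605730304 / 725725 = 11858.11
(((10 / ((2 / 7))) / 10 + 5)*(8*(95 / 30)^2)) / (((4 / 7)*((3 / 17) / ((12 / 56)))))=104329 / 72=1449.01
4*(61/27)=244/27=9.04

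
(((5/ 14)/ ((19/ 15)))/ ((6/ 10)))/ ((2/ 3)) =375/ 532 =0.70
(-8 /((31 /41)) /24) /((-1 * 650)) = 41 /60450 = 0.00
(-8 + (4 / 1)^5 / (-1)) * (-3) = 3096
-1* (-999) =999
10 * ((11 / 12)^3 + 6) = 58495 / 864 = 67.70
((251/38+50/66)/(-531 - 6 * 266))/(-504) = 1319/192042576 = 0.00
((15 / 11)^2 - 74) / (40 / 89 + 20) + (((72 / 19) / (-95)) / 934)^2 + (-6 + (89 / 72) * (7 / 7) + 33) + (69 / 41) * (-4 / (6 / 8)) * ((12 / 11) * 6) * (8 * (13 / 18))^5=-909788312757841228777358881 / 2405253070363379207400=-378250.56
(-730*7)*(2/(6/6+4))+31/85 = -173709/85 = -2043.64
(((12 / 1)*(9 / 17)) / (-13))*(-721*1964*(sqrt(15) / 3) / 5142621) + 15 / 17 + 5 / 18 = 16992528*sqrt(15) / 378839747 + 355 / 306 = 1.33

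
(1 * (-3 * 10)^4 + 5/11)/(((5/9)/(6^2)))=577368324/11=52488029.45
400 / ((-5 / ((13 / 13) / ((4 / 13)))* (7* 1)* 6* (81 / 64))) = -8320 / 1701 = -4.89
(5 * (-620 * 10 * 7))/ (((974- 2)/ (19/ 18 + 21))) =-10768625/ 2187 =-4923.93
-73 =-73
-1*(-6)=6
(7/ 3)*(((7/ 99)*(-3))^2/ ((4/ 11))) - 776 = -921545/ 1188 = -775.71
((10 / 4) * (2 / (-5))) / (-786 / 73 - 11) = 73 / 1589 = 0.05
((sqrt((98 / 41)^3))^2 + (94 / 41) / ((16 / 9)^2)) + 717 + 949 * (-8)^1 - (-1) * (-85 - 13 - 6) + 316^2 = 819477363919 / 8821888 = 92891.38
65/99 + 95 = 9470/99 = 95.66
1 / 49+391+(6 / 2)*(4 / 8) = 38467 / 98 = 392.52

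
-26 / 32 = -0.81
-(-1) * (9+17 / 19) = 188 / 19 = 9.89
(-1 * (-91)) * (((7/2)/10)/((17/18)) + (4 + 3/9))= 218309/510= 428.06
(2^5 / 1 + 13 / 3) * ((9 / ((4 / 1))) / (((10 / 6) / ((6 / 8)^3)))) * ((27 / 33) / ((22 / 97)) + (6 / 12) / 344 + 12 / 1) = 34417446183 / 106557440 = 322.99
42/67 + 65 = 4397/67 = 65.63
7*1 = 7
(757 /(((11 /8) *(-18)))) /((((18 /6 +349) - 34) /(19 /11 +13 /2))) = -137017 /173151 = -0.79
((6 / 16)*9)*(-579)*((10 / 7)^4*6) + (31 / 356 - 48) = -41781063857 / 854756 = -48880.69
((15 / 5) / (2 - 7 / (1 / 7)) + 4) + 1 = 232 / 47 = 4.94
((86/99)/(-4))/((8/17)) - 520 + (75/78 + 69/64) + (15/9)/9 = -128058347/247104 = -518.24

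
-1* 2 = -2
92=92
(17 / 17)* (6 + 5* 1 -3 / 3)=10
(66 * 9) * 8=4752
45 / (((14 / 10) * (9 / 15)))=375 / 7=53.57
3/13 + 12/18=35/39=0.90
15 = 15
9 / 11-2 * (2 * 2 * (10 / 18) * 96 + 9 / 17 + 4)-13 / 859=-209588690 / 481899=-434.92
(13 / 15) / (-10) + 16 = 2387 / 150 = 15.91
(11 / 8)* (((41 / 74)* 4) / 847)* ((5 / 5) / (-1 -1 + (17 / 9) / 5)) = -1845 / 831908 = -0.00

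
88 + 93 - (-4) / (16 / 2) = 363 / 2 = 181.50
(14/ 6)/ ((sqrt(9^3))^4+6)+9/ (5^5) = 0.00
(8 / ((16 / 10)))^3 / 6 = 125 / 6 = 20.83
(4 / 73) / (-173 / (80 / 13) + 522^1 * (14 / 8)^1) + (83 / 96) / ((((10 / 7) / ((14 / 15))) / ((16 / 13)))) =21030958421 / 30248378550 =0.70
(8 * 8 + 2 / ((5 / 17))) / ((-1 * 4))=-177 / 10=-17.70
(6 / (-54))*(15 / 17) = -5 / 51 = -0.10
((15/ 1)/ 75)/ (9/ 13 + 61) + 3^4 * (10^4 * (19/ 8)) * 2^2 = 30856950013/ 4010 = 7695000.00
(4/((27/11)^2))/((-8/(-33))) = 1331/486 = 2.74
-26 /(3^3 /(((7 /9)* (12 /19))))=-728 /1539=-0.47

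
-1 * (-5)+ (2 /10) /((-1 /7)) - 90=-432 /5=-86.40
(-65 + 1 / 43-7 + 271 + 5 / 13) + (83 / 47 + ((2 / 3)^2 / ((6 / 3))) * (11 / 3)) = 143284886 / 709371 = 201.99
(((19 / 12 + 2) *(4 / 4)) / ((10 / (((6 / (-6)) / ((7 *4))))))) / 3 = -43 / 10080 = -0.00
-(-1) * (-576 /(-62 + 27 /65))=37440 /4003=9.35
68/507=0.13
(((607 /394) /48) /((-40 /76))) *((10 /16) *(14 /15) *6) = -80731 /378240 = -0.21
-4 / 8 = -1 / 2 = -0.50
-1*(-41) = 41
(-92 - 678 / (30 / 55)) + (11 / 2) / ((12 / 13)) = -31897 / 24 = -1329.04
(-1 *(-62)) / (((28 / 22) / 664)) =226424 / 7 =32346.29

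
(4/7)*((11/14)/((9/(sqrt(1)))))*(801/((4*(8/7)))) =8.74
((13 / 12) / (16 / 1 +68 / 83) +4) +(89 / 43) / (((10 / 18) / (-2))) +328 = 324.61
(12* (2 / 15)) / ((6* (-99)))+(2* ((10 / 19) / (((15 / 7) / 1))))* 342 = 249476 / 1485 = 168.00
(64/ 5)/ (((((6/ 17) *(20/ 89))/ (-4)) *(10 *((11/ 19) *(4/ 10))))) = -229976/ 825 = -278.76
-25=-25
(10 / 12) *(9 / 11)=0.68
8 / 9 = 0.89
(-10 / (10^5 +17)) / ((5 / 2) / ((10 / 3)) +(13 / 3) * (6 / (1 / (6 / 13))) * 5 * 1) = -40 / 24304131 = -0.00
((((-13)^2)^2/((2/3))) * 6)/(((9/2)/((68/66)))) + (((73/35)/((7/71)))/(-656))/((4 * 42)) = 5826651143449/99003520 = 58852.97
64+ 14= 78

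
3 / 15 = 1 / 5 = 0.20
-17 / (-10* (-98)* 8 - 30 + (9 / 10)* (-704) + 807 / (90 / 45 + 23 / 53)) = -3655 / 1614211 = -0.00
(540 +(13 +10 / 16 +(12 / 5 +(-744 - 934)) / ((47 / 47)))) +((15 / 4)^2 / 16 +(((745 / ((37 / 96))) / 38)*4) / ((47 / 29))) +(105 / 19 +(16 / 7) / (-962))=-3810230807113 / 3848615680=-990.03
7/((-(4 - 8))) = 7/4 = 1.75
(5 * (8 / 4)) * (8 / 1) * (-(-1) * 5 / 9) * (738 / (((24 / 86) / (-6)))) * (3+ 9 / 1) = -8462400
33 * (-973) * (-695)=22315755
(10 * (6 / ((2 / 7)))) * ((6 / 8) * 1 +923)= 387975 / 2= 193987.50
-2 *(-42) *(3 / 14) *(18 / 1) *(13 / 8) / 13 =40.50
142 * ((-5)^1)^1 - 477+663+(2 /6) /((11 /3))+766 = 2663 /11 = 242.09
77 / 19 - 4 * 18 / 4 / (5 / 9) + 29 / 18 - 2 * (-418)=1383841 / 1710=809.26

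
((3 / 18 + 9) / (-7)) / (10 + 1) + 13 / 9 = 167 / 126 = 1.33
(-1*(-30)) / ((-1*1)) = -30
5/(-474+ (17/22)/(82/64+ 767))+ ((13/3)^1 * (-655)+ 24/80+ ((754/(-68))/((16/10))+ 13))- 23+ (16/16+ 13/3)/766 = -95312334600620209/33384740483920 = -2854.97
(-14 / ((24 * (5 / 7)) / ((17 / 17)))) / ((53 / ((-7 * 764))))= 65513 / 795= 82.41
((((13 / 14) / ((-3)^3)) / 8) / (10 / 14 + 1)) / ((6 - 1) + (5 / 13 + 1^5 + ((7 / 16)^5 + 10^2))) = -2768896 / 117482327019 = -0.00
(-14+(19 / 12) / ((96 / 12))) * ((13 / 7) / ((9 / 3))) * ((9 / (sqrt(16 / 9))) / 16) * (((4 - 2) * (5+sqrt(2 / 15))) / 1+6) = -60.31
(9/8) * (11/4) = 99/32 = 3.09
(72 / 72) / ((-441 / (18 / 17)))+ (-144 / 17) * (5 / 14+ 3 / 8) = -6.20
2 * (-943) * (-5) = 9430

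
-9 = -9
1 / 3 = 0.33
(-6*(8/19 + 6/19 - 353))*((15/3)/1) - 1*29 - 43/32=10537.55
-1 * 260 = -260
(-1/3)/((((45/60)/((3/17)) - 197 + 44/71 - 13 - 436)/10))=2840/546243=0.01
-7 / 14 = -1 / 2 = -0.50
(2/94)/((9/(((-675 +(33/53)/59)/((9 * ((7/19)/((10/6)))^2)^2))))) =-57305727527500/6945590775627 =-8.25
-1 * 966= -966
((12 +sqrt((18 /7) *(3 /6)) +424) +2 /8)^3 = 191837007 *sqrt(7) /784 +37195734215 /448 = 83673581.49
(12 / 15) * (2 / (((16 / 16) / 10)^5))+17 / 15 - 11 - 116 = 159874.13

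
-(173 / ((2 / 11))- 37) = -914.50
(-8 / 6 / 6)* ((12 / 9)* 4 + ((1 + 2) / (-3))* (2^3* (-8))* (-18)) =6880 / 27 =254.81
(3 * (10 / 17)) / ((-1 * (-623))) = 30 / 10591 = 0.00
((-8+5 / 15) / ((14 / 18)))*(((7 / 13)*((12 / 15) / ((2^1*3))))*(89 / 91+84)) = -355718 / 5915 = -60.14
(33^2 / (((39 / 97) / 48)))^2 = 2856532656384 / 169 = 16902560096.95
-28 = -28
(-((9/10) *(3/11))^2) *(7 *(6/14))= -2187/12100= -0.18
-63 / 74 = -0.85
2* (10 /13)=20 /13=1.54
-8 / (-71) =8 / 71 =0.11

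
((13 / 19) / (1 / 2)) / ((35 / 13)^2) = 4394 / 23275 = 0.19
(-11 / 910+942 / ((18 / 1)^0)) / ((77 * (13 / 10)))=9.41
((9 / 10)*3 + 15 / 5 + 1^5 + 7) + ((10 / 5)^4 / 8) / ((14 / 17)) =1129 / 70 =16.13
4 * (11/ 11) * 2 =8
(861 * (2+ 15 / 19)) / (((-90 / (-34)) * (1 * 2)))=258587 / 570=453.66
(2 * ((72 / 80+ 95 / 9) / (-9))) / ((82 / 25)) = -5155 / 6642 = -0.78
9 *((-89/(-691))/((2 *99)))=89/15202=0.01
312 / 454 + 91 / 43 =27365 / 9761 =2.80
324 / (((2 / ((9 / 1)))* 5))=1458 / 5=291.60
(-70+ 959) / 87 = 889 / 87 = 10.22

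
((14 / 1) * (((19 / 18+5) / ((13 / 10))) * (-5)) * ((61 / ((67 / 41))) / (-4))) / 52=47706575 / 815256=58.52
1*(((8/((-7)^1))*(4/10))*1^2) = -16/35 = -0.46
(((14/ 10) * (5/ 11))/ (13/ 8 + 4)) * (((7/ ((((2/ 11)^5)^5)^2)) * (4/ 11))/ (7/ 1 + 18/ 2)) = 4753844455458735957707982069031039402487706454854769/ 25332747903959040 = 187656091375535221179404000000000000.00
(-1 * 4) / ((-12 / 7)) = 7 / 3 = 2.33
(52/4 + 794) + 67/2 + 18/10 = 8423/10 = 842.30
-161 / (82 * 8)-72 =-47393 / 656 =-72.25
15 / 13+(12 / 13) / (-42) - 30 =-28.87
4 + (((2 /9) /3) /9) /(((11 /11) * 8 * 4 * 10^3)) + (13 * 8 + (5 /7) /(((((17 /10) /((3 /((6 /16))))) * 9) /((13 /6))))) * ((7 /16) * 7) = 21479760017 /66096000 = 324.98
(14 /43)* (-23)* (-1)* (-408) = -131376 /43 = -3055.26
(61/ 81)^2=0.57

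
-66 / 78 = -11 / 13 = -0.85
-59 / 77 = -0.77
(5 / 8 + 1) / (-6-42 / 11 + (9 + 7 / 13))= -1859 / 320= -5.81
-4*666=-2664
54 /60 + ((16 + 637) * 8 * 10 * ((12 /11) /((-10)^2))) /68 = 3471 /374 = 9.28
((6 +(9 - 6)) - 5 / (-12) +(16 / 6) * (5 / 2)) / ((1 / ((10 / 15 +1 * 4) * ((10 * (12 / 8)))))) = 6755 / 6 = 1125.83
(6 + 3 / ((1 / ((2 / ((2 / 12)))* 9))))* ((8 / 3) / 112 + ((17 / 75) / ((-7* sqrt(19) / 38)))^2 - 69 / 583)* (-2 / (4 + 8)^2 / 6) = 4774351 / 420714000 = 0.01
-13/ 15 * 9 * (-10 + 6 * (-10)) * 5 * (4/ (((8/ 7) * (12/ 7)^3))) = 1092455/ 576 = 1896.62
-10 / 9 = -1.11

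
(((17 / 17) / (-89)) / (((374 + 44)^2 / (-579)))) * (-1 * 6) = -1737 / 7775218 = -0.00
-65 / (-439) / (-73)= -65 / 32047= -0.00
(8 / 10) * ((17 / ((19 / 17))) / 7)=1156 / 665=1.74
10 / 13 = 0.77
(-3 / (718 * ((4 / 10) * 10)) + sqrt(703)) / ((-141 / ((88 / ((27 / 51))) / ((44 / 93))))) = 527 / 202476 - 1054 * sqrt(703) / 423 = -66.06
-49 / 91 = -7 / 13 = -0.54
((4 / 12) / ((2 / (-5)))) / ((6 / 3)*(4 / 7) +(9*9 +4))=-35 / 3618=-0.01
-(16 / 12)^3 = -2.37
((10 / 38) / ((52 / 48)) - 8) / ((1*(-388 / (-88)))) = -42152 / 23959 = -1.76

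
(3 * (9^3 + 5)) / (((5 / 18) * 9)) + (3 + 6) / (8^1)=35277 / 40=881.92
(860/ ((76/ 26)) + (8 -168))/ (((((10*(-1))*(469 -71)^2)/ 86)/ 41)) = -449565/ 1504838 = -0.30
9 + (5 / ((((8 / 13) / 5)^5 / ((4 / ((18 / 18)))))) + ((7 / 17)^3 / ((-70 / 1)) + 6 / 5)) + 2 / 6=427544446517531 / 603709440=708195.73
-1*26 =-26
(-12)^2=144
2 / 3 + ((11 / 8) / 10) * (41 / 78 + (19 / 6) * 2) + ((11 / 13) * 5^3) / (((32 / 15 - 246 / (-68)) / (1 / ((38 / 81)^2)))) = 112548785317 / 1321398624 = 85.17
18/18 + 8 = 9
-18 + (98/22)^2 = 223/121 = 1.84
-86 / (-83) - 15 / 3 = -3.96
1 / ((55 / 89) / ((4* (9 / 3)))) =1068 / 55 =19.42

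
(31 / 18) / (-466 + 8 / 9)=-31 / 8372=-0.00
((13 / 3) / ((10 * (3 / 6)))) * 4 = 52 / 15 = 3.47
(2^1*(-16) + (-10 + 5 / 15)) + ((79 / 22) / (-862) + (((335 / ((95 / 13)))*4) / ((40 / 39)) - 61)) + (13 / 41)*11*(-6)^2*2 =72513496819 / 221594340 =327.24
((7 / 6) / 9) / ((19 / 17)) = 119 / 1026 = 0.12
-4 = -4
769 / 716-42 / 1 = -29303 / 716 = -40.93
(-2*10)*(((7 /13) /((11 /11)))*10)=-1400 /13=-107.69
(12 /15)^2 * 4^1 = 64 /25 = 2.56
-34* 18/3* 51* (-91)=946764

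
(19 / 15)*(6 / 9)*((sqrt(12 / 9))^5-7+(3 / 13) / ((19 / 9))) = -3404 / 585+1216*sqrt(3) / 1215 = -4.09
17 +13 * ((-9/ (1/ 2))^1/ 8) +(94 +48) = 519/ 4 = 129.75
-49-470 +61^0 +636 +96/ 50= 2998/ 25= 119.92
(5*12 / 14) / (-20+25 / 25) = -30 / 133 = -0.23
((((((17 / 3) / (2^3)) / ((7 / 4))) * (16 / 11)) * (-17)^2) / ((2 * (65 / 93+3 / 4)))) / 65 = 0.90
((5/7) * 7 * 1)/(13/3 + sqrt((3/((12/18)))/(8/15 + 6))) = 38220/31909 - 1890 * sqrt(15)/31909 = 0.97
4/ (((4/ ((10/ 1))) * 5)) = 2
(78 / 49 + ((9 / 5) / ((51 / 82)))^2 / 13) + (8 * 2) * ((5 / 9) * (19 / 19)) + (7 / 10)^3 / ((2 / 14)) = 22410421877 / 1656837000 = 13.53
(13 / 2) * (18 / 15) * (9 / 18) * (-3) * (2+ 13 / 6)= -195 / 4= -48.75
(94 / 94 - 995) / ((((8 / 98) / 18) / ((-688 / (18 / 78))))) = 653439696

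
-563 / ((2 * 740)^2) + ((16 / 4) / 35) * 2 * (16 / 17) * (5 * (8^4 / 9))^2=23519240907469243 / 21113265600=1113955.62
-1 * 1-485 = -486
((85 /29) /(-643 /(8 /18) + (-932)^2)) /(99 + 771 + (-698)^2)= 170 /24548306808757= 0.00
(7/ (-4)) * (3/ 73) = -21/ 292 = -0.07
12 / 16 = 0.75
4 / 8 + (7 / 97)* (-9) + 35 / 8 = 3279 / 776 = 4.23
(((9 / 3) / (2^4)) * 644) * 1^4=120.75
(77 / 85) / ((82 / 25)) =385 / 1394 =0.28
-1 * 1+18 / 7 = 1.57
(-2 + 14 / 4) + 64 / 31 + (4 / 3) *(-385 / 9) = -89513 / 1674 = -53.47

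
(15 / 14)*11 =165 / 14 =11.79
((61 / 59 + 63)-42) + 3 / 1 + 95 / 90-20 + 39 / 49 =358301 / 52038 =6.89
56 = 56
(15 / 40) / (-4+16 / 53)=-159 / 1568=-0.10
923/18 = 51.28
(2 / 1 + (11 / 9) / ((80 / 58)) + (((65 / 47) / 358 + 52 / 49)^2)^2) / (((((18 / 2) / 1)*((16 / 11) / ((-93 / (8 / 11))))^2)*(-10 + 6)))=-1220851793812655191697746509287003 / 1362700147198832194119527301120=-895.91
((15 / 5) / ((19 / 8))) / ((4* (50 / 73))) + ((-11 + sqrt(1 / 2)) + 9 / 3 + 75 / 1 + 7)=sqrt(2) / 2 + 35369 / 475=75.17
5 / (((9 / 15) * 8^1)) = 25 / 24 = 1.04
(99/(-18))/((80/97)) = -1067/160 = -6.67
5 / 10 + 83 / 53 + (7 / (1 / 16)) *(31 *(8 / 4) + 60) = 1448603 / 106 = 13666.07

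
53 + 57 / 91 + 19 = 6609 / 91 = 72.63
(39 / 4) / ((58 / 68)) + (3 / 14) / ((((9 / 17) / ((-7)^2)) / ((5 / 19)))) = 16.65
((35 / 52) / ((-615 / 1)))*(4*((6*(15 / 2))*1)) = -105 / 533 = -0.20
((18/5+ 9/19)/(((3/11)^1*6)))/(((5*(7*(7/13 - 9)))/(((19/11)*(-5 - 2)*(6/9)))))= 559/8250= 0.07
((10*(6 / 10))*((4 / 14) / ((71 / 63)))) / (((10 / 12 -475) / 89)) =-57672 / 201995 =-0.29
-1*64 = -64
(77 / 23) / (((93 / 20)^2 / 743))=22884400 / 198927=115.04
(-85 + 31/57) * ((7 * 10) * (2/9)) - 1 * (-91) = -627277/513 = -1222.76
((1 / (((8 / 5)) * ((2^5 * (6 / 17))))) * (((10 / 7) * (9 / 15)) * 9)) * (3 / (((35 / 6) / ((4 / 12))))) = 459 / 6272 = 0.07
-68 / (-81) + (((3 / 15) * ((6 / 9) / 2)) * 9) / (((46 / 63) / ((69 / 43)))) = 75167 / 34830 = 2.16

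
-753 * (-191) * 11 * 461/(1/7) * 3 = 15315855093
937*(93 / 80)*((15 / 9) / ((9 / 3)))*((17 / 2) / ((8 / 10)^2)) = 12344975 / 1536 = 8037.09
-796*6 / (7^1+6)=-4776 / 13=-367.38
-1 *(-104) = 104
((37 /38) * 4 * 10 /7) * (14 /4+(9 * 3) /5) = 6586 /133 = 49.52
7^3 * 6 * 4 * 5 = 41160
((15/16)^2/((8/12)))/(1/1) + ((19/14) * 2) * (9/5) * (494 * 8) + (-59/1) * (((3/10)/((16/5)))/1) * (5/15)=345996089/17920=19307.82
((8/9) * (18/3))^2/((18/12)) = 512/27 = 18.96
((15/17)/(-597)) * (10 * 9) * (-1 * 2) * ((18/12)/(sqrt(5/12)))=540 * sqrt(15)/3383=0.62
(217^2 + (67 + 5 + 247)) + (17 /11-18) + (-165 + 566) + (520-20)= 531218 /11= 48292.55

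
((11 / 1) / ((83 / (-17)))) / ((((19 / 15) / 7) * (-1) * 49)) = 2805 / 11039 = 0.25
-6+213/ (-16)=-309/ 16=-19.31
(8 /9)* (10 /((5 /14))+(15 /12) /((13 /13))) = 26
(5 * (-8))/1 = -40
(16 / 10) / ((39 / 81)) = 216 / 65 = 3.32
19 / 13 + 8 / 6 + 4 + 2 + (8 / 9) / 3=3191 / 351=9.09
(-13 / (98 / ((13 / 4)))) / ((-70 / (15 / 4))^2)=-1521 / 1229312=-0.00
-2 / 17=-0.12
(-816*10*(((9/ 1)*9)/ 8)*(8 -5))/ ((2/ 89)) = -11029770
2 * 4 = 8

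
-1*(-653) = 653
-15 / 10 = -3 / 2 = -1.50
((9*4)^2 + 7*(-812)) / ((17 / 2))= -8776 / 17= -516.24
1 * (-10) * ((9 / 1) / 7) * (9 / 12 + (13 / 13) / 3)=-195 / 14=-13.93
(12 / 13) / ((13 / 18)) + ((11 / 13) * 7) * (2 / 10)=2081 / 845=2.46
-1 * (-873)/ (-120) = -291/ 40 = -7.28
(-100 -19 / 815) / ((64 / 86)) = -3505317 / 26080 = -134.41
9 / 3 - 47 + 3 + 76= 35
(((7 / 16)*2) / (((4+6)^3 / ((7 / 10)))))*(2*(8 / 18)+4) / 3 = 0.00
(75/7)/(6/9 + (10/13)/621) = 605475/37744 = 16.04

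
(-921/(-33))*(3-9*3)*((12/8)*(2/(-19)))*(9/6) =33156/209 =158.64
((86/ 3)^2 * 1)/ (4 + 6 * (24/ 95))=175655/ 1179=148.99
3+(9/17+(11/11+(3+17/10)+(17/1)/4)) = 4583/340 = 13.48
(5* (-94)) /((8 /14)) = -1645 /2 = -822.50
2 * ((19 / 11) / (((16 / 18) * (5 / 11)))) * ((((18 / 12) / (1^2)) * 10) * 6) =1539 / 2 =769.50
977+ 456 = 1433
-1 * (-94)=94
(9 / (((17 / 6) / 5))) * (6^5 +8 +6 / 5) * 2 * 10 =42040080 / 17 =2472945.88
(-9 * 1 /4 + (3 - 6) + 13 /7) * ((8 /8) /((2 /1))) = -95 /56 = -1.70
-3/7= -0.43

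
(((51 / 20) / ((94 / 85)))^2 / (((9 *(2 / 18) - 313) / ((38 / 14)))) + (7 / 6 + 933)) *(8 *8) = 288423860629 / 4824456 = 59783.71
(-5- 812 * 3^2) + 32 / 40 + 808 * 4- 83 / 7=-143222 / 35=-4092.06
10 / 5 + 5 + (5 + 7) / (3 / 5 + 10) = 431 / 53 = 8.13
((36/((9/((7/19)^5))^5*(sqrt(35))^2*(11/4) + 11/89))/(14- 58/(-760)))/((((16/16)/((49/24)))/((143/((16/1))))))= 1031824901312552914505409835/8721554938693481834206681553016535731644234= 0.00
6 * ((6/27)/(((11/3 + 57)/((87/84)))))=29/1274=0.02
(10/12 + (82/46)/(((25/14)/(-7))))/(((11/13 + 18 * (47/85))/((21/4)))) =-32847451/10978360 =-2.99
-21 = -21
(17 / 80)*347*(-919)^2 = 62275816.74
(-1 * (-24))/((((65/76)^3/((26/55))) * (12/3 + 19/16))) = 337133568/96435625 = 3.50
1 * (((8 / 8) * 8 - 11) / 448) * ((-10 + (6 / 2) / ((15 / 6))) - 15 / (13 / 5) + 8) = 0.04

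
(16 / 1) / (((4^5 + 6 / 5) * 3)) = 0.01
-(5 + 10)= -15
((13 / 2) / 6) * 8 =26 / 3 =8.67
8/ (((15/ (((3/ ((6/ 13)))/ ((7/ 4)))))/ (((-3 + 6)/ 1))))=208/ 35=5.94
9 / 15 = 3 / 5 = 0.60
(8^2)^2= 4096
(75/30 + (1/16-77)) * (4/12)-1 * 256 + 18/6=-4445/16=-277.81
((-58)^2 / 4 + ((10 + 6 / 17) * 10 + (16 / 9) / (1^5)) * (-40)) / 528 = -515807 / 80784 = -6.39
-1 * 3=-3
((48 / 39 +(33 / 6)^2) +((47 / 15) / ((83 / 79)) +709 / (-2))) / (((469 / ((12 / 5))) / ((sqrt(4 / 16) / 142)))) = -20719189 / 3592962100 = -0.01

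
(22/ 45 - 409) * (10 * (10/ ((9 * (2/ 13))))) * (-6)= 4779580/ 27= 177021.48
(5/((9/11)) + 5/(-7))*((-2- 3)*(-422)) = 717400/63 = 11387.30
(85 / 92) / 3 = 85 / 276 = 0.31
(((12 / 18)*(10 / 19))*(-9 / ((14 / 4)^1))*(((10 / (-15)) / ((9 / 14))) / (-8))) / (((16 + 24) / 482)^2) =-58081 / 3420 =-16.98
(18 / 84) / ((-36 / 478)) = -239 / 84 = -2.85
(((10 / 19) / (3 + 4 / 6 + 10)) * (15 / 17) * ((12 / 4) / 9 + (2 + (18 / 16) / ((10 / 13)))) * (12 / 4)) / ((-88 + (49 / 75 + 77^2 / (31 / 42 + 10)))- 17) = 3074625 / 3558126656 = 0.00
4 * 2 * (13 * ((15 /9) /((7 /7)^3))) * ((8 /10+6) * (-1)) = -3536 /3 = -1178.67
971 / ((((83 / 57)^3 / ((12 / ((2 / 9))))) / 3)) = 29131229286 / 571787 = 50947.69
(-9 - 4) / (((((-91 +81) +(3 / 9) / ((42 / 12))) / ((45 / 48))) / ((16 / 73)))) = 315 / 1168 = 0.27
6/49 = 0.12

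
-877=-877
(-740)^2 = 547600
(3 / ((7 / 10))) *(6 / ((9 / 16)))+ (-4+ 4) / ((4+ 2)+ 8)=320 / 7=45.71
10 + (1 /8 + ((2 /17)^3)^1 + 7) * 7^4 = 672925145 /39304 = 17121.03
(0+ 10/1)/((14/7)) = 5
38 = 38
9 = 9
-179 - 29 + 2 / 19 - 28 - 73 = -5869 / 19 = -308.89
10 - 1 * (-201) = 211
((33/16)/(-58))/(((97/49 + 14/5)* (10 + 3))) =-8085/14126944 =-0.00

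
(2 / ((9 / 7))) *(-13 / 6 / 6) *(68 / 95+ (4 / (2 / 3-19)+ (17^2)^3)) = -459072434275 / 33858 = -13558758.17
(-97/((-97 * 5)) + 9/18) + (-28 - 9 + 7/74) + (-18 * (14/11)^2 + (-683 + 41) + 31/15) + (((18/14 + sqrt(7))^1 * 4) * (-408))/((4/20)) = -8160 * sqrt(7) - 5263412159/470085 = -32786.06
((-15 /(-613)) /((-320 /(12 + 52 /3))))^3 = -1331 /117937355264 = -0.00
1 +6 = 7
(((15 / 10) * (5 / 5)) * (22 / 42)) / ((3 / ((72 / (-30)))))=-0.63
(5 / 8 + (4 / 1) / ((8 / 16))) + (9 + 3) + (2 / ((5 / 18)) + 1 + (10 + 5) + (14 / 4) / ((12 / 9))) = 929 / 20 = 46.45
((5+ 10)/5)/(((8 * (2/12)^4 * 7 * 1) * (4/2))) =243/7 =34.71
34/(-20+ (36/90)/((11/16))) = -935/534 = -1.75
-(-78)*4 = 312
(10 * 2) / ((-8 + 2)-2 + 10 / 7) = -70 / 23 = -3.04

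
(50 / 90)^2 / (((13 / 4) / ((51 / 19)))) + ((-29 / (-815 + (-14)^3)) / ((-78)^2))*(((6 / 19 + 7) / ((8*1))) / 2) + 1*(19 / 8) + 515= 10221894538469 / 19747495872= 517.63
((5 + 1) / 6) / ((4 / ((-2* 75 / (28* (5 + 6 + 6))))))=-75 / 952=-0.08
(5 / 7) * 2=10 / 7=1.43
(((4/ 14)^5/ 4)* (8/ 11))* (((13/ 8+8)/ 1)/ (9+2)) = 8/ 26411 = 0.00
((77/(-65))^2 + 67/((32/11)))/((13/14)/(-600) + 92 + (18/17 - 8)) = 1179368421/4105408502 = 0.29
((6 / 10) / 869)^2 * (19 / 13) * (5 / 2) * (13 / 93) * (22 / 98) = 0.00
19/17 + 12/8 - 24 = -21.38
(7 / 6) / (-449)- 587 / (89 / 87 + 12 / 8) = -275162845 / 1182666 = -232.66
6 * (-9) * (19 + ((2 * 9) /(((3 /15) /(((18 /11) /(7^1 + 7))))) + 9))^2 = -475046424 /5929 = -80122.52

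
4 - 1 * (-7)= 11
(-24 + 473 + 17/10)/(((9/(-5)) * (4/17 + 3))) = -76619/990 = -77.39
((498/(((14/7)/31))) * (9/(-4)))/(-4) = 69471/16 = 4341.94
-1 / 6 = -0.17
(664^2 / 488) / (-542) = -27556 / 16531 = -1.67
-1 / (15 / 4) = -4 / 15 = -0.27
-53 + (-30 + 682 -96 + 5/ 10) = 1007/ 2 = 503.50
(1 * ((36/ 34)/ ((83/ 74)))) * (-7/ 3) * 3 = -9324/ 1411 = -6.61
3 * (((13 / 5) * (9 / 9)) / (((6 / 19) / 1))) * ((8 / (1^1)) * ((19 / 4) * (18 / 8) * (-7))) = -295659 / 20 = -14782.95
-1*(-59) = 59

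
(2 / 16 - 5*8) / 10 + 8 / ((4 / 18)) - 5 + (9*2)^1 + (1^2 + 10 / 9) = 33929 / 720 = 47.12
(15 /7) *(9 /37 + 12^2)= 80055 /259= 309.09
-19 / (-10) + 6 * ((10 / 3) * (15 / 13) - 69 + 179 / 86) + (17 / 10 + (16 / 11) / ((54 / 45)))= -34461079 / 92235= -373.62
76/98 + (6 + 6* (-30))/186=-243/1519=-0.16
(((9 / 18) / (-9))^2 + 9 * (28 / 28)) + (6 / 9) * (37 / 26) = 9.95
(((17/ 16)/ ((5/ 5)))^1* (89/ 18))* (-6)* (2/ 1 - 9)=10591/ 48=220.65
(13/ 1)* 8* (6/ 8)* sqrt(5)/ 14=39* sqrt(5)/ 7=12.46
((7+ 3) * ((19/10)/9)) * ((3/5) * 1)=19/15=1.27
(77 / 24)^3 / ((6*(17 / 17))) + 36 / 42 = 3693395 / 580608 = 6.36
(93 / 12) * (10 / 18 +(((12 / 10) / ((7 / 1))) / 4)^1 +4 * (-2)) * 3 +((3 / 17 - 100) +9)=-3754361 / 14280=-262.91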